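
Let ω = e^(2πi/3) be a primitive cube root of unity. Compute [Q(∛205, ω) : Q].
[Q(∛205, ω) : Q] = 6

[Q(∛205):Q] = 3 (min poly x^3 - 205, irreducible since 205 is not a perfect cube). [Q(ω):Q] = 2 (min poly x^2 + x + 1). Since Q(∛205) ⊂ R and ω ∉ R, we have ω ∉ Q(∛205), so x^2 + x + 1 remains irreducible over Q(∛205) and [Q(∛205, ω) : Q(∛205)] = 2. By the tower law, [Q(∛205, ω) : Q] = 3 · 2 = 6. (In fact Q(∛205, ω) is the splitting field of x^3 - 205 over Q.)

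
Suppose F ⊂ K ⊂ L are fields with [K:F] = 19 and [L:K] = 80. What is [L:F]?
[L:F] = 1520

The tower law says that for any tower of field extensions F ⊂ K ⊂ L with finite degrees, [L:F] = [L:K] · [K:F]. Here this gives [L:F] = 80 · 19 = 1520.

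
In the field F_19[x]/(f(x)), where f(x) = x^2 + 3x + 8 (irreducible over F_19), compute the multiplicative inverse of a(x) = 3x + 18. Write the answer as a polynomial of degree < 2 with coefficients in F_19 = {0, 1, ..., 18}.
a(x)^(-1) ≡ 9x + 11 (mod f(x))

Since f is irreducible over F_19, F_19[x]/(f) is a field and a(x) ≠ 0 has an inverse. Apply the extended Euclidean algorithm to f(x) and a(x) in F_19[x]: f(x) = (13x + 18)·a(x) + (7). The last nonzero remainder is the constant 7 = gcd(f, a) in F_19. Back-substituting through the division chain expresses 7 = s(x)·a(x) + t(x)·f(x) with s(x) ≡ 6x + 1 (mod f), so (6x + 1)·a(x) ≡ 7 (mod f). Multiplying by 7^(-1) ≡ 11 in F_19 gives a(x)^(-1) ≡ 11·(6x + 1) ≡ 9x + 11 (mod f). Check: (3x + 18)·(9x + 11) = 8x^2 + 5x + 8 ≡ 1 (mod x^2 + 3x + 8).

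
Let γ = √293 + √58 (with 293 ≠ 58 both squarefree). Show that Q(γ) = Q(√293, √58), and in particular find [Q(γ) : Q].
[Q(γ) : Q] = 4 (equivalently, Q(γ) = Q(√293, √58))

Obviously Q(γ) ⊆ Q(√293, √58), and [Q(√293, √58):Q] = 4 (since 293, 58 are distinct squarefree integers > 1 with 16994 not a perfect square). To show equality we compute the minimal polynomial of γ. From γ = √293 + √58: γ^2 = 293 + 2√(16994) + 58 = 351 + 2√(16994), so γ^2 - 351 = 2√(16994); squaring, (γ^2 - 351)^2 = 4·16994, i.e. γ^4 - 702γ^2 + 123201 - 67976 = 0, i.e. γ^4 - 702γ^2 + 55225 = 0. So γ is a root of x^4 - 702x^2 + 55225. This polynomial is irreducible over Q: it has no rational root (each ±√293 ± √58 is irrational), and any factorization into two quadratics over Q would force √(16994) ∈ Q (pairing opposite roots) or √293, √58 ∈ Q (other pairings), all impossible. Hence [Q(γ):Q] = 4 = [Q(√293, √58):Q], so Q(γ) = Q(√293, √58).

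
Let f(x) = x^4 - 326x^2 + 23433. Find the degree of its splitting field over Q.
[K : Q] = 4

Solving the quadratic in x^2: x^2 = (326 ± √(326^2 - 4·23433))/2 = (326 ± √12544)/2 = (326 ± 112)/2, giving x^2 = 219 or x^2 = 107. So f(x) = (x^2 - 219)(x^2 - 107) and the roots of f are ±√219, ±√107. Hence the splitting field is K = Q(√219, √107). Since 219 and 107 are distinct squarefree integers > 1, their product 23433 is not a perfect square, so √107 ∉ Q(√219). By the tower law [K:Q] = [Q(√219,√107):Q(√219)] · [Q(√219):Q] = 2 · 2 = 4.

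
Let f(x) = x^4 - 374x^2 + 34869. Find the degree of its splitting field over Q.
[K : Q] = 4

Solving the quadratic in x^2: x^2 = (374 ± √(374^2 - 4·34869))/2 = (374 ± √400)/2 = (374 ± 20)/2, giving x^2 = 197 or x^2 = 177. So f(x) = (x^2 - 197)(x^2 - 177) and the roots of f are ±√197, ±√177. Hence the splitting field is K = Q(√197, √177). Since 197 and 177 are distinct squarefree integers > 1, their product 34869 is not a perfect square, so √177 ∉ Q(√197). By the tower law [K:Q] = [Q(√197,√177):Q(√197)] · [Q(√197):Q] = 2 · 2 = 4.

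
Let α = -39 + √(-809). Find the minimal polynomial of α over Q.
m_α(x) = x^2 + 78x + 2330

From α + 39 = √(-809), squaring gives (α + 39)^2 = -809, i.e. α^2 + 78α + 1521 = -809, so α^2 + 78α + 2330 = 0. The discriminant of x^2 + 78x + 2330 is (78)^2 - 4·(2330) = 6084 - 9320 = -3236, and 4·(-809) is not a perfect square in Q since -809 is squarefree and ≠ 1. Hence x^2 + 78x + 2330 is irreducible over Q and is the minimal polynomial of α.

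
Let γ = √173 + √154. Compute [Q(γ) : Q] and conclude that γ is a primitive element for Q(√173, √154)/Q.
[Q(γ) : Q] = 4 (equivalently, Q(γ) = Q(√173, √154))

Obviously Q(γ) ⊆ Q(√173, √154), and [Q(√173, √154):Q] = 4 (since 173, 154 are distinct squarefree integers > 1 with 26642 not a perfect square). To show equality we compute the minimal polynomial of γ. From γ = √173 + √154: γ^2 = 173 + 2√(26642) + 154 = 327 + 2√(26642), so γ^2 - 327 = 2√(26642); squaring, (γ^2 - 327)^2 = 4·26642, i.e. γ^4 - 654γ^2 + 106929 - 106568 = 0, i.e. γ^4 - 654γ^2 + 361 = 0. So γ is a root of x^4 - 654x^2 + 361. This polynomial is irreducible over Q: it has no rational root (each ±√173 ± √154 is irrational), and any factorization into two quadratics over Q would force √(26642) ∈ Q (pairing opposite roots) or √173, √154 ∈ Q (other pairings), all impossible. Hence [Q(γ):Q] = 4 = [Q(√173, √154):Q], so Q(γ) = Q(√173, √154).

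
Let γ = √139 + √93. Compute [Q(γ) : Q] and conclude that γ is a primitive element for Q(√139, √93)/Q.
[Q(γ) : Q] = 4 (equivalently, Q(γ) = Q(√139, √93))

Obviously Q(γ) ⊆ Q(√139, √93), and [Q(√139, √93):Q] = 4 (since 139, 93 are distinct squarefree integers > 1 with 12927 not a perfect square). To show equality we compute the minimal polynomial of γ. From γ = √139 + √93: γ^2 = 139 + 2√(12927) + 93 = 232 + 2√(12927), so γ^2 - 232 = 2√(12927); squaring, (γ^2 - 232)^2 = 4·12927, i.e. γ^4 - 464γ^2 + 53824 - 51708 = 0, i.e. γ^4 - 464γ^2 + 2116 = 0. So γ is a root of x^4 - 464x^2 + 2116. This polynomial is irreducible over Q: it has no rational root (each ±√139 ± √93 is irrational), and any factorization into two quadratics over Q would force √(12927) ∈ Q (pairing opposite roots) or √139, √93 ∈ Q (other pairings), all impossible. Hence [Q(γ):Q] = 4 = [Q(√139, √93):Q], so Q(γ) = Q(√139, √93).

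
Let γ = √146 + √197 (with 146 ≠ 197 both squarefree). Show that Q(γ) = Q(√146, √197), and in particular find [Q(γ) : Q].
[Q(γ) : Q] = 4 (equivalently, Q(γ) = Q(√146, √197))

Obviously Q(γ) ⊆ Q(√146, √197), and [Q(√146, √197):Q] = 4 (since 146, 197 are distinct squarefree integers > 1 with 28762 not a perfect square). To show equality we compute the minimal polynomial of γ. From γ = √146 + √197: γ^2 = 146 + 2√(28762) + 197 = 343 + 2√(28762), so γ^2 - 343 = 2√(28762); squaring, (γ^2 - 343)^2 = 4·28762, i.e. γ^4 - 686γ^2 + 117649 - 115048 = 0, i.e. γ^4 - 686γ^2 + 2601 = 0. So γ is a root of x^4 - 686x^2 + 2601. This polynomial is irreducible over Q: it has no rational root (each ±√146 ± √197 is irrational), and any factorization into two quadratics over Q would force √(28762) ∈ Q (pairing opposite roots) or √146, √197 ∈ Q (other pairings), all impossible. Hence [Q(γ):Q] = 4 = [Q(√146, √197):Q], so Q(γ) = Q(√146, √197).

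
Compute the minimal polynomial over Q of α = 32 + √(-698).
m_α(x) = x^2 - 64x + 1722

From α - 32 = √(-698), squaring gives (α - 32)^2 = -698, i.e. α^2 - 64α + 1024 = -698, so α^2 - 64α + 1722 = 0. The discriminant of x^2 - 64x + 1722 is (-64)^2 - 4·(1722) = 4096 - 6888 = -2792, and 4·(-698) is not a perfect square in Q since -698 is squarefree and ≠ 1. Hence x^2 - 64x + 1722 is irreducible over Q and is the minimal polynomial of α.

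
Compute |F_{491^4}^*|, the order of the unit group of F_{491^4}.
|F_{491^4}^*| = 58120048560

F_{491^4} has 491^4 = 58120048561 elements; its multiplicative group consists of all nonzero elements, so |F_{491^4}^*| = 58120048561 - 1 = 58120048560. (It is cyclic since any finite subgroup of the multiplicative group of a field is cyclic.)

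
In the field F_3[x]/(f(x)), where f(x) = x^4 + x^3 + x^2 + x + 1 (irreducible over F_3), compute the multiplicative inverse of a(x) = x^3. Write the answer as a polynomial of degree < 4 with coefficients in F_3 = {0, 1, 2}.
a(x)^(-1) ≡ x^2 (mod f(x))

Since f is irreducible over F_3, F_3[x]/(f) is a field and a(x) ≠ 0 has an inverse. Apply the extended Euclidean algorithm to f(x) and a(x) in F_3[x]: f(x) = (x + 1)·a(x) + (x^2 + x + 1);  a(x) = (x + 2)·(x^2 + x + 1) + (1). The last nonzero remainder is the constant 1 = gcd(f, a) in F_3. Back-substituting through the division chain expresses 1 = s(x)·a(x) + t(x)·f(x) with s(x) ≡ x^2 (mod f), so a(x)^(-1) ≡ s(x) = x^2 (mod f). Check: (x^3)·(x^2) = x^5 ≡ 1 (mod x^4 + x^3 + x^2 + x + 1).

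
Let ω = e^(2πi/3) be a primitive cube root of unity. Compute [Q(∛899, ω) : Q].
[Q(∛899, ω) : Q] = 6

[Q(∛899):Q] = 3 (min poly x^3 - 899, irreducible since 899 is not a perfect cube). [Q(ω):Q] = 2 (min poly x^2 + x + 1). Since Q(∛899) ⊂ R and ω ∉ R, we have ω ∉ Q(∛899), so x^2 + x + 1 remains irreducible over Q(∛899) and [Q(∛899, ω) : Q(∛899)] = 2. By the tower law, [Q(∛899, ω) : Q] = 3 · 2 = 6. (In fact Q(∛899, ω) is the splitting field of x^3 - 899 over Q.)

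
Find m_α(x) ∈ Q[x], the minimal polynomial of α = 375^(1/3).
m_α(x) = x^3 - 375

α satisfies α^3 = 375, so x^3 - 375 annihilates α. By the rational root test, a rational root p/q (in lowest terms) of x^3 - 375 would satisfy p^3 = 375 q^3, forcing q = 1 and p^3 = 375; but 375 is not a perfect cube, contradiction. A monic cubic over Q with no rational root is irreducible (any nontrivial factorization would include a linear factor). Hence x^3 - 375 is the minimal polynomial of α, and in particular [Q(α):Q] = 3.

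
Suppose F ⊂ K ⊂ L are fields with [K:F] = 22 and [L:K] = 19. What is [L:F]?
[L:F] = 418

The tower law says that for any tower of field extensions F ⊂ K ⊂ L with finite degrees, [L:F] = [L:K] · [K:F]. Here this gives [L:F] = 19 · 22 = 418.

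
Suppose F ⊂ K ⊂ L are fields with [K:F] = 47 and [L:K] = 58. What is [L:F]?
[L:F] = 2726

The tower law says that for any tower of field extensions F ⊂ K ⊂ L with finite degrees, [L:F] = [L:K] · [K:F]. Here this gives [L:F] = 58 · 47 = 2726.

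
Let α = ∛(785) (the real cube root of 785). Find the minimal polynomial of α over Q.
m_α(x) = x^3 - 785

α satisfies α^3 = 785, so x^3 - 785 annihilates α. By the rational root test, a rational root p/q (in lowest terms) of x^3 - 785 would satisfy p^3 = 785 q^3, forcing q = 1 and p^3 = 785; but 785 is not a perfect cube, contradiction. A monic cubic over Q with no rational root is irreducible (any nontrivial factorization would include a linear factor). Hence x^3 - 785 is the minimal polynomial of α, and in particular [Q(α):Q] = 3.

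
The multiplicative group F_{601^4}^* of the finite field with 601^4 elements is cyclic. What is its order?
|F_{601^4}^*| = 130466162400

F_{601^4} has 601^4 = 130466162401 elements; its multiplicative group consists of all nonzero elements, so |F_{601^4}^*| = 130466162401 - 1 = 130466162400. (It is cyclic since any finite subgroup of the multiplicative group of a field is cyclic.)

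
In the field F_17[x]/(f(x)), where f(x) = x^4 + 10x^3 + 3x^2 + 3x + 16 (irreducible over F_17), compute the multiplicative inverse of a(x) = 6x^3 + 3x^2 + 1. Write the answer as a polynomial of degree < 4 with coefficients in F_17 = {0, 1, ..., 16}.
a(x)^(-1) ≡ 15x^3 + 6x^2 + 6x (mod f(x))

Since f is irreducible over F_17, F_17[x]/(f) is a field and a(x) ≠ 0 has an inverse. Apply the extended Euclidean algorithm to f(x) and a(x) in F_17[x]: f(x) = (3x + 3)·a(x) + (11x^2 + 13);  a(x) = (16x + 8)·(11x^2 + 13) + (13x + 16);  (11x^2 + 13) = (10x + 6)·(13x + 16) + (2). The last nonzero remainder is the constant 2 = gcd(f, a) in F_17. Back-substituting through the division chain expresses 2 = s(x)·a(x) + t(x)·f(x) with s(x) ≡ 13x^3 + 12x^2 + 12x (mod f), so (13x^3 + 12x^2 + 12x)·a(x) ≡ 2 (mod f). Multiplying by 2^(-1) ≡ 9 in F_17 gives a(x)^(-1) ≡ 9·(13x^3 + 12x^2 + 12x) ≡ 15x^3 + 6x^2 + 6x (mod f). Check: (6x^3 + 3x^2 + 1)·(15x^3 + 6x^2 + 6x) = 5x^6 + 13x^5 + 3x^4 + 16x^3 + 6x^2 + 6x ≡ 1 (mod x^4 + 10x^3 + 3x^2 + 3x + 16).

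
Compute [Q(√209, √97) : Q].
[Q(√209, √97) : Q] = 4

[Q(√209):Q] = 2 (min poly x^2 - 209, irreducible since 209 is squarefree > 1). For the top step, suppose √97 ∈ Q(√209), say √97 = c + d√209 with c, d ∈ Q. Squaring: 97 = c^2 + 209d^2 + 2cd√209. Since √209 ∉ Q this forces 2cd = 0. If d = 0 then √97 = c ∈ Q, contradicting 97 squarefree > 1. If c = 0 then 97 = 209d^2, so 209·97 = (209d)^2 is a perfect square in Q — but 209·97 = 20273 is not a perfect square (since 209 and 97 are distinct squarefree integers). Contradiction. Hence √97 ∉ Q(√209), so x^2 - 97 stays irreducible over Q(√209) and [Q(√209, √97) : Q(√209)] = 2. By the tower law, [Q(√209, √97) : Q] = 2 · 2 = 4.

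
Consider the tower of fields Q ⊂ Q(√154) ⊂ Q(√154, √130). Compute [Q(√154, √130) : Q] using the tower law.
[Q(√154, √130) : Q] = 4

[Q(√154):Q] = 2 (min poly x^2 - 154, irreducible since 154 is squarefree > 1). For the top step, suppose √130 ∈ Q(√154), say √130 = c + d√154 with c, d ∈ Q. Squaring: 130 = c^2 + 154d^2 + 2cd√154. Since √154 ∉ Q this forces 2cd = 0. If d = 0 then √130 = c ∈ Q, contradicting 130 squarefree > 1. If c = 0 then 130 = 154d^2, so 154·130 = (154d)^2 is a perfect square in Q — but 154·130 = 20020 is not a perfect square (since 154 and 130 are distinct squarefree integers). Contradiction. Hence √130 ∉ Q(√154), so x^2 - 130 stays irreducible over Q(√154) and [Q(√154, √130) : Q(√154)] = 2. By the tower law, [Q(√154, √130) : Q] = 2 · 2 = 4.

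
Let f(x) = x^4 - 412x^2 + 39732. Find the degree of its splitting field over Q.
[K : Q] = 4

Solving the quadratic in x^2: x^2 = (412 ± √(412^2 - 4·39732))/2 = (412 ± √10816)/2 = (412 ± 104)/2, giving x^2 = 258 or x^2 = 154. So f(x) = (x^2 - 258)(x^2 - 154) and the roots of f are ±√258, ±√154. Hence the splitting field is K = Q(√258, √154). Since 258 and 154 are distinct squarefree integers > 1, their product 39732 is not a perfect square, so √154 ∉ Q(√258). By the tower law [K:Q] = [Q(√258,√154):Q(√258)] · [Q(√258):Q] = 2 · 2 = 4.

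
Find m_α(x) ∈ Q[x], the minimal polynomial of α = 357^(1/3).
m_α(x) = x^3 - 357

α satisfies α^3 = 357, so x^3 - 357 annihilates α. By the rational root test, a rational root p/q (in lowest terms) of x^3 - 357 would satisfy p^3 = 357 q^3, forcing q = 1 and p^3 = 357; but 357 is not a perfect cube, contradiction. A monic cubic over Q with no rational root is irreducible (any nontrivial factorization would include a linear factor). Hence x^3 - 357 is the minimal polynomial of α, and in particular [Q(α):Q] = 3.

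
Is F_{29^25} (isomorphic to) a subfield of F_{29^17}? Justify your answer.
No: F_{29^25} is not a subfield of F_{29^17}

F_{p^m} embeds in F_{p^n} iff m | n. Here 25 ∤ 17 (since 17 = 0·25 + 17 with remainder 17 ≠ 0), so F_{29^25} is not a subfield of F_{29^17}. Equivalently: if it were, the tower law would give 25 = [F_{29^25}:F_29] dividing [F_{29^17}:F_29] = 17, contradiction.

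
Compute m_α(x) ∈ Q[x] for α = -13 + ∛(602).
m_α(x) = x^3 + 39x^2 + 507x + 1595

Set β = α + 13 = ∛(602), so β^3 = 602. Then (α + 13)^3 - 602 = 0, i.e. α is a root of g(x) = (x + 13)^3 - 602 = x^3 + 39x^2 + 507x + 1595. Since g(x) = h(x + 13) where h(x) = x^3 - 602, and h is irreducible over Q (because 602 is not a perfect cube, so h has no rational root, and a monic cubic with no rational root is irreducible), g is also irreducible (irreducibility is preserved under the substitution x → x + 13). Hence m_α(x) = x^3 + 39x^2 + 507x + 1595.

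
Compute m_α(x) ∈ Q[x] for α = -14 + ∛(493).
m_α(x) = x^3 + 42x^2 + 588x + 2251

Set β = α + 14 = ∛(493), so β^3 = 493. Then (α + 14)^3 - 493 = 0, i.e. α is a root of g(x) = (x + 14)^3 - 493 = x^3 + 42x^2 + 588x + 2251. Since g(x) = h(x + 14) where h(x) = x^3 - 493, and h is irreducible over Q (because 493 is not a perfect cube, so h has no rational root, and a monic cubic with no rational root is irreducible), g is also irreducible (irreducibility is preserved under the substitution x → x + 14). Hence m_α(x) = x^3 + 42x^2 + 588x + 2251.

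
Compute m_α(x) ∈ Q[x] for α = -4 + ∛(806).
m_α(x) = x^3 + 12x^2 + 48x - 742

Set β = α + 4 = ∛(806), so β^3 = 806. Then (α + 4)^3 - 806 = 0, i.e. α is a root of g(x) = (x + 4)^3 - 806 = x^3 + 12x^2 + 48x - 742. Since g(x) = h(x + 4) where h(x) = x^3 - 806, and h is irreducible over Q (because 806 is not a perfect cube, so h has no rational root, and a monic cubic with no rational root is irreducible), g is also irreducible (irreducibility is preserved under the substitution x → x + 4). Hence m_α(x) = x^3 + 12x^2 + 48x - 742.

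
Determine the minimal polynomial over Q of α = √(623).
m_α(x) = x^2 - 623

α satisfies α^2 - 623 = 0, so x^2 - 623 annihilates α. Since d = 623 is squarefree and ≠ 1, it is not a perfect square in Q, so x^2 - 623 has no rational root and is therefore irreducible over Q (a degree-2 polynomial over a field is irreducible iff it has no root). Hence m_α(x) = x^2 - 623.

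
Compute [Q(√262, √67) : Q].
[Q(√262, √67) : Q] = 4

[Q(√262):Q] = 2 (min poly x^2 - 262, irreducible since 262 is squarefree > 1). For the top step, suppose √67 ∈ Q(√262), say √67 = c + d√262 with c, d ∈ Q. Squaring: 67 = c^2 + 262d^2 + 2cd√262. Since √262 ∉ Q this forces 2cd = 0. If d = 0 then √67 = c ∈ Q, contradicting 67 squarefree > 1. If c = 0 then 67 = 262d^2, so 262·67 = (262d)^2 is a perfect square in Q — but 262·67 = 17554 is not a perfect square (since 262 and 67 are distinct squarefree integers). Contradiction. Hence √67 ∉ Q(√262), so x^2 - 67 stays irreducible over Q(√262) and [Q(√262, √67) : Q(√262)] = 2. By the tower law, [Q(√262, √67) : Q] = 2 · 2 = 4.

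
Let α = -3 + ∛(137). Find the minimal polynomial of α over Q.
m_α(x) = x^3 + 9x^2 + 27x - 110

Set β = α + 3 = ∛(137), so β^3 = 137. Then (α + 3)^3 - 137 = 0, i.e. α is a root of g(x) = (x + 3)^3 - 137 = x^3 + 9x^2 + 27x - 110. Since g(x) = h(x + 3) where h(x) = x^3 - 137, and h is irreducible over Q (because 137 is not a perfect cube, so h has no rational root, and a monic cubic with no rational root is irreducible), g is also irreducible (irreducibility is preserved under the substitution x → x + 3). Hence m_α(x) = x^3 + 9x^2 + 27x - 110.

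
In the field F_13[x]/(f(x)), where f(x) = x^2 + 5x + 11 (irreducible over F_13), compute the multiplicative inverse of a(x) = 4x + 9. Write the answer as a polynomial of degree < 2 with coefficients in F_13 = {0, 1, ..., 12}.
a(x)^(-1) ≡ 4x + 11 (mod f(x))

Since f is irreducible over F_13, F_13[x]/(f) is a field and a(x) ≠ 0 has an inverse. Apply the extended Euclidean algorithm to f(x) and a(x) in F_13[x]: f(x) = (10x + 8)·a(x) + (4). The last nonzero remainder is the constant 4 = gcd(f, a) in F_13. Back-substituting through the division chain expresses 4 = s(x)·a(x) + t(x)·f(x) with s(x) ≡ 3x + 5 (mod f), so (3x + 5)·a(x) ≡ 4 (mod f). Multiplying by 4^(-1) ≡ 10 in F_13 gives a(x)^(-1) ≡ 10·(3x + 5) ≡ 4x + 11 (mod f). Check: (4x + 9)·(4x + 11) = 3x^2 + 2x + 8 ≡ 1 (mod x^2 + 5x + 11).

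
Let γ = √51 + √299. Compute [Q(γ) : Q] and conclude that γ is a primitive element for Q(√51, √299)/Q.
[Q(γ) : Q] = 4 (equivalently, Q(γ) = Q(√51, √299))

Obviously Q(γ) ⊆ Q(√51, √299), and [Q(√51, √299):Q] = 4 (since 51, 299 are distinct squarefree integers > 1 with 15249 not a perfect square). To show equality we compute the minimal polynomial of γ. From γ = √51 + √299: γ^2 = 51 + 2√(15249) + 299 = 350 + 2√(15249), so γ^2 - 350 = 2√(15249); squaring, (γ^2 - 350)^2 = 4·15249, i.e. γ^4 - 700γ^2 + 122500 - 60996 = 0, i.e. γ^4 - 700γ^2 + 61504 = 0. So γ is a root of x^4 - 700x^2 + 61504. This polynomial is irreducible over Q: it has no rational root (each ±√51 ± √299 is irrational), and any factorization into two quadratics over Q would force √(15249) ∈ Q (pairing opposite roots) or √51, √299 ∈ Q (other pairings), all impossible. Hence [Q(γ):Q] = 4 = [Q(√51, √299):Q], so Q(γ) = Q(√51, √299).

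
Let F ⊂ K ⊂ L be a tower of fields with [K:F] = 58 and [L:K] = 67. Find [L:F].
[L:F] = 3886

The tower law says that for any tower of field extensions F ⊂ K ⊂ L with finite degrees, [L:F] = [L:K] · [K:F]. Here this gives [L:F] = 67 · 58 = 3886.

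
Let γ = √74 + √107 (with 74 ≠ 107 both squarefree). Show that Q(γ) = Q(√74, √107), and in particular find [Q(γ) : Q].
[Q(γ) : Q] = 4 (equivalently, Q(γ) = Q(√74, √107))

Obviously Q(γ) ⊆ Q(√74, √107), and [Q(√74, √107):Q] = 4 (since 74, 107 are distinct squarefree integers > 1 with 7918 not a perfect square). To show equality we compute the minimal polynomial of γ. From γ = √74 + √107: γ^2 = 74 + 2√(7918) + 107 = 181 + 2√(7918), so γ^2 - 181 = 2√(7918); squaring, (γ^2 - 181)^2 = 4·7918, i.e. γ^4 - 362γ^2 + 32761 - 31672 = 0, i.e. γ^4 - 362γ^2 + 1089 = 0. So γ is a root of x^4 - 362x^2 + 1089. This polynomial is irreducible over Q: it has no rational root (each ±√74 ± √107 is irrational), and any factorization into two quadratics over Q would force √(7918) ∈ Q (pairing opposite roots) or √74, √107 ∈ Q (other pairings), all impossible. Hence [Q(γ):Q] = 4 = [Q(√74, √107):Q], so Q(γ) = Q(√74, √107).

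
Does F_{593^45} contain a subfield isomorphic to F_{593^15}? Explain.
Yes: F_{593^15} is a subfield of F_{593^45}

F_{p^m} embeds in F_{p^n} iff m | n (since F_{p^n} is the splitting field of x^(p^n) - x, and F_{p^m} ⊂ F_{p^n} forces p^n to be a power of p^m, i.e. m | n; conversely if m | n then every root of x^(p^m) - x is a root of x^(p^n) - x). Here 15 | 45 (since 45 = 3·15), so F_{593^15} is a subfield of F_{593^45}, and [F_{593^45} : F_{593^15}] = 45/15 = 3.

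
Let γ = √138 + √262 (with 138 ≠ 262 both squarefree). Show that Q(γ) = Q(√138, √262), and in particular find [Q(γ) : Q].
[Q(γ) : Q] = 4 (equivalently, Q(γ) = Q(√138, √262))

Obviously Q(γ) ⊆ Q(√138, √262), and [Q(√138, √262):Q] = 4 (since 138, 262 are distinct squarefree integers > 1 with 36156 not a perfect square). To show equality we compute the minimal polynomial of γ. From γ = √138 + √262: γ^2 = 138 + 2√(36156) + 262 = 400 + 2√(36156), so γ^2 - 400 = 2√(36156); squaring, (γ^2 - 400)^2 = 4·36156, i.e. γ^4 - 800γ^2 + 160000 - 144624 = 0, i.e. γ^4 - 800γ^2 + 15376 = 0. So γ is a root of x^4 - 800x^2 + 15376. This polynomial is irreducible over Q: it has no rational root (each ±√138 ± √262 is irrational), and any factorization into two quadratics over Q would force √(36156) ∈ Q (pairing opposite roots) or √138, √262 ∈ Q (other pairings), all impossible. Hence [Q(γ):Q] = 4 = [Q(√138, √262):Q], so Q(γ) = Q(√138, √262).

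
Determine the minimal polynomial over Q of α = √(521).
m_α(x) = x^2 - 521

α satisfies α^2 - 521 = 0, so x^2 - 521 annihilates α. Since d = 521 is squarefree and ≠ 1, it is not a perfect square in Q, so x^2 - 521 has no rational root and is therefore irreducible over Q (a degree-2 polynomial over a field is irreducible iff it has no root). Hence m_α(x) = x^2 - 521.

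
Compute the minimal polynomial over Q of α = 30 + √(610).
m_α(x) = x^2 - 60x + 290

From α - 30 = √(610), squaring gives (α - 30)^2 = 610, i.e. α^2 - 60α + 900 = 610, so α^2 - 60α + 290 = 0. The discriminant of x^2 - 60x + 290 is (-60)^2 - 4·(290) = 3600 - 1160 = 2440, and 4·(610) is not a perfect square in Q since 610 is squarefree and ≠ 1. Hence x^2 - 60x + 290 is irreducible over Q and is the minimal polynomial of α.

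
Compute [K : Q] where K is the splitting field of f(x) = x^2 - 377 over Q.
[K : Q] = 2

f(x) = x^2 - 377 factors as (x - √377)(x + √377). The splitting field is K = Q(√377). Since 377 is squarefree and > 1, it is not a perfect square, so x^2 - 377 is irreducible over Q and [Q(√377) : Q] = 2. Hence [K : Q] = 2.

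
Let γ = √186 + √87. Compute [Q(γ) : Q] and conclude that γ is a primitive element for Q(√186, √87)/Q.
[Q(γ) : Q] = 4 (equivalently, Q(γ) = Q(√186, √87))

Obviously Q(γ) ⊆ Q(√186, √87), and [Q(√186, √87):Q] = 4 (since 186, 87 are distinct squarefree integers > 1 with 16182 not a perfect square). To show equality we compute the minimal polynomial of γ. From γ = √186 + √87: γ^2 = 186 + 2√(16182) + 87 = 273 + 2√(16182), so γ^2 - 273 = 2√(16182); squaring, (γ^2 - 273)^2 = 4·16182, i.e. γ^4 - 546γ^2 + 74529 - 64728 = 0, i.e. γ^4 - 546γ^2 + 9801 = 0. So γ is a root of x^4 - 546x^2 + 9801. This polynomial is irreducible over Q: it has no rational root (each ±√186 ± √87 is irrational), and any factorization into two quadratics over Q would force √(16182) ∈ Q (pairing opposite roots) or √186, √87 ∈ Q (other pairings), all impossible. Hence [Q(γ):Q] = 4 = [Q(√186, √87):Q], so Q(γ) = Q(√186, √87).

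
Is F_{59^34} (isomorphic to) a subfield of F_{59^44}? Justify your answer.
No: F_{59^34} is not a subfield of F_{59^44}

F_{p^m} embeds in F_{p^n} iff m | n. Here 34 ∤ 44 (since 44 = 1·34 + 10 with remainder 10 ≠ 0), so F_{59^34} is not a subfield of F_{59^44}. Equivalently: if it were, the tower law would give 34 = [F_{59^34}:F_59] dividing [F_{59^44}:F_59] = 44, contradiction.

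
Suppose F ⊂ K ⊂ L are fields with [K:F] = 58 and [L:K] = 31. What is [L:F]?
[L:F] = 1798

The tower law says that for any tower of field extensions F ⊂ K ⊂ L with finite degrees, [L:F] = [L:K] · [K:F]. Here this gives [L:F] = 31 · 58 = 1798.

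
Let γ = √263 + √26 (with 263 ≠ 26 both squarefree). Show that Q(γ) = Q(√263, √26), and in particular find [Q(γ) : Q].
[Q(γ) : Q] = 4 (equivalently, Q(γ) = Q(√263, √26))

Obviously Q(γ) ⊆ Q(√263, √26), and [Q(√263, √26):Q] = 4 (since 263, 26 are distinct squarefree integers > 1 with 6838 not a perfect square). To show equality we compute the minimal polynomial of γ. From γ = √263 + √26: γ^2 = 263 + 2√(6838) + 26 = 289 + 2√(6838), so γ^2 - 289 = 2√(6838); squaring, (γ^2 - 289)^2 = 4·6838, i.e. γ^4 - 578γ^2 + 83521 - 27352 = 0, i.e. γ^4 - 578γ^2 + 56169 = 0. So γ is a root of x^4 - 578x^2 + 56169. This polynomial is irreducible over Q: it has no rational root (each ±√263 ± √26 is irrational), and any factorization into two quadratics over Q would force √(6838) ∈ Q (pairing opposite roots) or √263, √26 ∈ Q (other pairings), all impossible. Hence [Q(γ):Q] = 4 = [Q(√263, √26):Q], so Q(γ) = Q(√263, √26).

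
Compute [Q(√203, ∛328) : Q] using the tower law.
[Q(√203, ∛328) : Q] = 6

Let L = Q(√203, ∛328). Since Q(√203) ⊂ L and [Q(√203):Q] = 2, the tower law gives 2 | [L:Q]. Likewise Q(∛328) ⊂ L with [Q(∛328):Q] = 3 (because 328 is not a perfect cube), so 3 | [L:Q]. As gcd(2,3) = 1, [L:Q] is divisible by 6. Conversely L is generated over Q by √203 and ∛328, so [L:Q] ≤ 2·3 = 6. Therefore [Q(√203, ∛328) : Q] = 6.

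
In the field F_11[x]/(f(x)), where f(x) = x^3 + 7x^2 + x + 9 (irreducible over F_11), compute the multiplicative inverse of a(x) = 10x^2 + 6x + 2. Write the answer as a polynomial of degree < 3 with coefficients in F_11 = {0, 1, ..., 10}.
a(x)^(-1) ≡ 2x^2 + 2x + 4 (mod f(x))

Since f is irreducible over F_11, F_11[x]/(f) is a field and a(x) ≠ 0 has an inverse. Apply the extended Euclidean algorithm to f(x) and a(x) in F_11[x]: f(x) = (10x + 9)·a(x) + (4x + 2);  a(x) = (8x + 3)·(4x + 2) + (7). The last nonzero remainder is the constant 7 = gcd(f, a) in F_11. Back-substituting through the division chain expresses 7 = s(x)·a(x) + t(x)·f(x) with s(x) ≡ 3x^2 + 3x + 6 (mod f), so (3x^2 + 3x + 6)·a(x) ≡ 7 (mod f). Multiplying by 7^(-1) ≡ 8 in F_11 gives a(x)^(-1) ≡ 8·(3x^2 + 3x + 6) ≡ 2x^2 + 2x + 4 (mod f). Check: (10x^2 + 6x + 2)·(2x^2 + 2x + 4) = 9x^4 + 10x^3 + x^2 + 6x + 8 ≡ 1 (mod x^3 + 7x^2 + x + 9).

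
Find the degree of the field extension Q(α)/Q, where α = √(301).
[Q(α):Q] = 2

[Q(α):Q] equals the degree of the minimal polynomial of α. Here α^2 = 301 and x^2 - 301 is irreducible (d = 301 is squarefree, ≠ 1, hence not a square), so deg(m_α) = 2. Thus [Q(α):Q] = 2.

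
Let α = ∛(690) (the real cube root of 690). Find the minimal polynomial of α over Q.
m_α(x) = x^3 - 690

α satisfies α^3 = 690, so x^3 - 690 annihilates α. By the rational root test, a rational root p/q (in lowest terms) of x^3 - 690 would satisfy p^3 = 690 q^3, forcing q = 1 and p^3 = 690; but 690 is not a perfect cube, contradiction. A monic cubic over Q with no rational root is irreducible (any nontrivial factorization would include a linear factor). Hence x^3 - 690 is the minimal polynomial of α, and in particular [Q(α):Q] = 3.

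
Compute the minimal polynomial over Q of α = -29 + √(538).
m_α(x) = x^2 + 58x + 303

From α + 29 = √(538), squaring gives (α + 29)^2 = 538, i.e. α^2 + 58α + 841 = 538, so α^2 + 58α + 303 = 0. The discriminant of x^2 + 58x + 303 is (58)^2 - 4·(303) = 3364 - 1212 = 2152, and 4·(538) is not a perfect square in Q since 538 is squarefree and ≠ 1. Hence x^2 + 58x + 303 is irreducible over Q and is the minimal polynomial of α.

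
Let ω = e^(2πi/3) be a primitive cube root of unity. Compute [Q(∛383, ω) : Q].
[Q(∛383, ω) : Q] = 6

[Q(∛383):Q] = 3 (min poly x^3 - 383, irreducible since 383 is not a perfect cube). [Q(ω):Q] = 2 (min poly x^2 + x + 1). Since Q(∛383) ⊂ R and ω ∉ R, we have ω ∉ Q(∛383), so x^2 + x + 1 remains irreducible over Q(∛383) and [Q(∛383, ω) : Q(∛383)] = 2. By the tower law, [Q(∛383, ω) : Q] = 3 · 2 = 6. (In fact Q(∛383, ω) is the splitting field of x^3 - 383 over Q.)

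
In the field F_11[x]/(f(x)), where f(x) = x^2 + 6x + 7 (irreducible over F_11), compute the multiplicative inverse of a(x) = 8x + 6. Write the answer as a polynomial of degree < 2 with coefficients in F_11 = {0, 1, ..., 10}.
a(x)^(-1) ≡ 4x + 10 (mod f(x))

Since f is irreducible over F_11, F_11[x]/(f) is a field and a(x) ≠ 0 has an inverse. Apply the extended Euclidean algorithm to f(x) and a(x) in F_11[x]: f(x) = (7x + 1)·a(x) + (1). The last nonzero remainder is the constant 1 = gcd(f, a) in F_11. Back-substituting through the division chain expresses 1 = s(x)·a(x) + t(x)·f(x) with s(x) ≡ 4x + 10 (mod f), so a(x)^(-1) ≡ s(x) = 4x + 10 (mod f). Check: (8x + 6)·(4x + 10) = 10x^2 + 5x + 5 ≡ 1 (mod x^2 + 6x + 7).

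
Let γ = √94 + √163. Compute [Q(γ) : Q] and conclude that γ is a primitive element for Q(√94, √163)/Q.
[Q(γ) : Q] = 4 (equivalently, Q(γ) = Q(√94, √163))

Obviously Q(γ) ⊆ Q(√94, √163), and [Q(√94, √163):Q] = 4 (since 94, 163 are distinct squarefree integers > 1 with 15322 not a perfect square). To show equality we compute the minimal polynomial of γ. From γ = √94 + √163: γ^2 = 94 + 2√(15322) + 163 = 257 + 2√(15322), so γ^2 - 257 = 2√(15322); squaring, (γ^2 - 257)^2 = 4·15322, i.e. γ^4 - 514γ^2 + 66049 - 61288 = 0, i.e. γ^4 - 514γ^2 + 4761 = 0. So γ is a root of x^4 - 514x^2 + 4761. This polynomial is irreducible over Q: it has no rational root (each ±√94 ± √163 is irrational), and any factorization into two quadratics over Q would force √(15322) ∈ Q (pairing opposite roots) or √94, √163 ∈ Q (other pairings), all impossible. Hence [Q(γ):Q] = 4 = [Q(√94, √163):Q], so Q(γ) = Q(√94, √163).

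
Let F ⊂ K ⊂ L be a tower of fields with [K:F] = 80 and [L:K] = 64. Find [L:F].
[L:F] = 5120

The tower law says that for any tower of field extensions F ⊂ K ⊂ L with finite degrees, [L:F] = [L:K] · [K:F]. Here this gives [L:F] = 64 · 80 = 5120.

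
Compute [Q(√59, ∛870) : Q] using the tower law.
[Q(√59, ∛870) : Q] = 6

Let L = Q(√59, ∛870). Since Q(√59) ⊂ L and [Q(√59):Q] = 2, the tower law gives 2 | [L:Q]. Likewise Q(∛870) ⊂ L with [Q(∛870):Q] = 3 (because 870 is not a perfect cube), so 3 | [L:Q]. As gcd(2,3) = 1, [L:Q] is divisible by 6. Conversely L is generated over Q by √59 and ∛870, so [L:Q] ≤ 2·3 = 6. Therefore [Q(√59, ∛870) : Q] = 6.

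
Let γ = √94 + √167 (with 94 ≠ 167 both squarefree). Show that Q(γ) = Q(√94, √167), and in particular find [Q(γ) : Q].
[Q(γ) : Q] = 4 (equivalently, Q(γ) = Q(√94, √167))

Obviously Q(γ) ⊆ Q(√94, √167), and [Q(√94, √167):Q] = 4 (since 94, 167 are distinct squarefree integers > 1 with 15698 not a perfect square). To show equality we compute the minimal polynomial of γ. From γ = √94 + √167: γ^2 = 94 + 2√(15698) + 167 = 261 + 2√(15698), so γ^2 - 261 = 2√(15698); squaring, (γ^2 - 261)^2 = 4·15698, i.e. γ^4 - 522γ^2 + 68121 - 62792 = 0, i.e. γ^4 - 522γ^2 + 5329 = 0. So γ is a root of x^4 - 522x^2 + 5329. This polynomial is irreducible over Q: it has no rational root (each ±√94 ± √167 is irrational), and any factorization into two quadratics over Q would force √(15698) ∈ Q (pairing opposite roots) or √94, √167 ∈ Q (other pairings), all impossible. Hence [Q(γ):Q] = 4 = [Q(√94, √167):Q], so Q(γ) = Q(√94, √167).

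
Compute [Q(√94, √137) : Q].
[Q(√94, √137) : Q] = 4

[Q(√94):Q] = 2 (min poly x^2 - 94, irreducible since 94 is squarefree > 1). For the top step, suppose √137 ∈ Q(√94), say √137 = c + d√94 with c, d ∈ Q. Squaring: 137 = c^2 + 94d^2 + 2cd√94. Since √94 ∉ Q this forces 2cd = 0. If d = 0 then √137 = c ∈ Q, contradicting 137 squarefree > 1. If c = 0 then 137 = 94d^2, so 94·137 = (94d)^2 is a perfect square in Q — but 94·137 = 12878 is not a perfect square (since 94 and 137 are distinct squarefree integers). Contradiction. Hence √137 ∉ Q(√94), so x^2 - 137 stays irreducible over Q(√94) and [Q(√94, √137) : Q(√94)] = 2. By the tower law, [Q(√94, √137) : Q] = 2 · 2 = 4.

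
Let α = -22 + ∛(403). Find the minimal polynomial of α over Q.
m_α(x) = x^3 + 66x^2 + 1452x + 10245

Set β = α + 22 = ∛(403), so β^3 = 403. Then (α + 22)^3 - 403 = 0, i.e. α is a root of g(x) = (x + 22)^3 - 403 = x^3 + 66x^2 + 1452x + 10245. Since g(x) = h(x + 22) where h(x) = x^3 - 403, and h is irreducible over Q (because 403 is not a perfect cube, so h has no rational root, and a monic cubic with no rational root is irreducible), g is also irreducible (irreducibility is preserved under the substitution x → x + 22). Hence m_α(x) = x^3 + 66x^2 + 1452x + 10245.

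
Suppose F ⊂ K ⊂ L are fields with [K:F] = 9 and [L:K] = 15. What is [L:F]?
[L:F] = 135

The tower law says that for any tower of field extensions F ⊂ K ⊂ L with finite degrees, [L:F] = [L:K] · [K:F]. Here this gives [L:F] = 15 · 9 = 135.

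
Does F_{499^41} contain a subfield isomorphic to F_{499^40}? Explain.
No: F_{499^40} is not a subfield of F_{499^41}

F_{p^m} embeds in F_{p^n} iff m | n. Here 40 ∤ 41 (since 41 = 1·40 + 1 with remainder 1 ≠ 0), so F_{499^40} is not a subfield of F_{499^41}. Equivalently: if it were, the tower law would give 40 = [F_{499^40}:F_499] dividing [F_{499^41}:F_499] = 41, contradiction.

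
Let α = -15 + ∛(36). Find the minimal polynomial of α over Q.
m_α(x) = x^3 + 45x^2 + 675x + 3339

Set β = α + 15 = ∛(36), so β^3 = 36. Then (α + 15)^3 - 36 = 0, i.e. α is a root of g(x) = (x + 15)^3 - 36 = x^3 + 45x^2 + 675x + 3339. Since g(x) = h(x + 15) where h(x) = x^3 - 36, and h is irreducible over Q (because 36 is not a perfect cube, so h has no rational root, and a monic cubic with no rational root is irreducible), g is also irreducible (irreducibility is preserved under the substitution x → x + 15). Hence m_α(x) = x^3 + 45x^2 + 675x + 3339.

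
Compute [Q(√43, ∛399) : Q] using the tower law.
[Q(√43, ∛399) : Q] = 6

Let L = Q(√43, ∛399). Since Q(√43) ⊂ L and [Q(√43):Q] = 2, the tower law gives 2 | [L:Q]. Likewise Q(∛399) ⊂ L with [Q(∛399):Q] = 3 (because 399 is not a perfect cube), so 3 | [L:Q]. As gcd(2,3) = 1, [L:Q] is divisible by 6. Conversely L is generated over Q by √43 and ∛399, so [L:Q] ≤ 2·3 = 6. Therefore [Q(√43, ∛399) : Q] = 6.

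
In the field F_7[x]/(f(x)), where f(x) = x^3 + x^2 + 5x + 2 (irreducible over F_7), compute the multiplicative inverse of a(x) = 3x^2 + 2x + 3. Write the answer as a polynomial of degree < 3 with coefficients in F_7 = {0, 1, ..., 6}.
a(x)^(-1) ≡ 5x^2 + 3x + 3 (mod f(x))

Since f is irreducible over F_7, F_7[x]/(f) is a field and a(x) ≠ 0 has an inverse. Apply the extended Euclidean algorithm to f(x) and a(x) in F_7[x]: f(x) = (5x + 4)·a(x) + (3x + 4);  a(x) = (x + 4)·(3x + 4) + (1). The last nonzero remainder is the constant 1 = gcd(f, a) in F_7. Back-substituting through the division chain expresses 1 = s(x)·a(x) + t(x)·f(x) with s(x) ≡ 5x^2 + 3x + 3 (mod f), so a(x)^(-1) ≡ s(x) = 5x^2 + 3x + 3 (mod f). Check: (3x^2 + 2x + 3)·(5x^2 + 3x + 3) = x^4 + 5x^3 + 2x^2 + x + 2 ≡ 1 (mod x^3 + x^2 + 5x + 2).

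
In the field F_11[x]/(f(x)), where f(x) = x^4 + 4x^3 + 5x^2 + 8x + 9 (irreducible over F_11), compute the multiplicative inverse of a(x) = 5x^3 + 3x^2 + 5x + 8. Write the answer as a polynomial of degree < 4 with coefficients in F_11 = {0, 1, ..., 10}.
a(x)^(-1) ≡ 2x^3 + 2x^2 + 3x + 7 (mod f(x))

Since f is irreducible over F_11, F_11[x]/(f) is a field and a(x) ≠ 0 has an inverse. Apply the extended Euclidean algorithm to f(x) and a(x) in F_11[x]: f(x) = (9x + 2)·a(x) + (9x^2 + 3x + 4);  a(x) = (3x + 3)·(9x^2 + 3x + 4) + (6x + 7);  (9x^2 + 3x + 4) = (7x + 7)·(6x + 7) + (10). The last nonzero remainder is the constant 10 = gcd(f, a) in F_11. Back-substituting through the division chain expresses 10 = s(x)·a(x) + t(x)·f(x) with s(x) ≡ 9x^3 + 9x^2 + 8x + 4 (mod f), so (9x^3 + 9x^2 + 8x + 4)·a(x) ≡ 10 (mod f). Multiplying by 10^(-1) ≡ 10 in F_11 gives a(x)^(-1) ≡ 10·(9x^3 + 9x^2 + 8x + 4) ≡ 2x^3 + 2x^2 + 3x + 7 (mod f). Check: (5x^3 + 3x^2 + 5x + 8)·(2x^3 + 2x^2 + 3x + 7) = 10x^6 + 5x^5 + 9x^4 + 4x^3 + 8x^2 + 4x + 1 ≡ 1 (mod x^4 + 4x^3 + 5x^2 + 8x + 9).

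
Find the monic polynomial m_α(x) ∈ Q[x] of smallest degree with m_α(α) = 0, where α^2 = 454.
m_α(x) = x^2 - 454

α satisfies α^2 - 454 = 0, so x^2 - 454 annihilates α. Since d = 454 is squarefree and ≠ 1, it is not a perfect square in Q, so x^2 - 454 has no rational root and is therefore irreducible over Q (a degree-2 polynomial over a field is irreducible iff it has no root). Hence m_α(x) = x^2 - 454.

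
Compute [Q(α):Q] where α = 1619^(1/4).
[Q(α):Q] = 4

α is a root of x^4 - 1619. By Eisenstein's criterion at the prime p = 1619 (which divides the constant term 1619 but p^2 = 2621161 does not, since 1619 is squarefree), x^4 - 1619 is irreducible over Q. Hence [Q(α):Q] = 4.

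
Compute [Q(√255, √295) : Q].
[Q(√255, √295) : Q] = 4

[Q(√255):Q] = 2 (min poly x^2 - 255, irreducible since 255 is squarefree > 1). For the top step, suppose √295 ∈ Q(√255), say √295 = c + d√255 with c, d ∈ Q. Squaring: 295 = c^2 + 255d^2 + 2cd√255. Since √255 ∉ Q this forces 2cd = 0. If d = 0 then √295 = c ∈ Q, contradicting 295 squarefree > 1. If c = 0 then 295 = 255d^2, so 255·295 = (255d)^2 is a perfect square in Q — but 255·295 = 75225 is not a perfect square (since 255 and 295 are distinct squarefree integers). Contradiction. Hence √295 ∉ Q(√255), so x^2 - 295 stays irreducible over Q(√255) and [Q(√255, √295) : Q(√255)] = 2. By the tower law, [Q(√255, √295) : Q] = 2 · 2 = 4.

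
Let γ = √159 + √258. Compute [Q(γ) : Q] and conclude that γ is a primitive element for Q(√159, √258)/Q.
[Q(γ) : Q] = 4 (equivalently, Q(γ) = Q(√159, √258))

Obviously Q(γ) ⊆ Q(√159, √258), and [Q(√159, √258):Q] = 4 (since 159, 258 are distinct squarefree integers > 1 with 41022 not a perfect square). To show equality we compute the minimal polynomial of γ. From γ = √159 + √258: γ^2 = 159 + 2√(41022) + 258 = 417 + 2√(41022), so γ^2 - 417 = 2√(41022); squaring, (γ^2 - 417)^2 = 4·41022, i.e. γ^4 - 834γ^2 + 173889 - 164088 = 0, i.e. γ^4 - 834γ^2 + 9801 = 0. So γ is a root of x^4 - 834x^2 + 9801. This polynomial is irreducible over Q: it has no rational root (each ±√159 ± √258 is irrational), and any factorization into two quadratics over Q would force √(41022) ∈ Q (pairing opposite roots) or √159, √258 ∈ Q (other pairings), all impossible. Hence [Q(γ):Q] = 4 = [Q(√159, √258):Q], so Q(γ) = Q(√159, √258).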